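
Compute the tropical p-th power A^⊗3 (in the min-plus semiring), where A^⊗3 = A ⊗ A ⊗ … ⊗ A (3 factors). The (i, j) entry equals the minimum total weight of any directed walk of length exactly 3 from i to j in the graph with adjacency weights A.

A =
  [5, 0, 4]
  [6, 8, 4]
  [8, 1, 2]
A^⊗3 =
  [11, 5, 6]
  [11, 7, 8]
  [9, 5, 6]

Each entry (A^⊗3)_ij equals the minimum over all length-3 walks i = v_0 → v_1 → … → v_3 = j of Σ_t A[v_t][v_{t+1}]. For example, for (i, j) = (0, 2) we minimise over 9 possible intermediate vertex sequences; the minimum is 6, attained along the walk 0 → 1 → 2 → 2.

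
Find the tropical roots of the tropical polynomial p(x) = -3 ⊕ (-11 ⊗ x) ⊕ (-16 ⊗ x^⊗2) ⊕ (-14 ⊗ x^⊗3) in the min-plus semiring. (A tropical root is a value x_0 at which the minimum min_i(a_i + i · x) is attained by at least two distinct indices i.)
Roots: {-2, 5, 8}

Each tropical root is a break point of the lower envelope of the lines y = a_i + i · x (there are 4 lines, with slopes 0, 1, ..., 3). Only the lines that attain the minimum somewhere contribute to roots; other lines are dominated. Here the surviving (envelope) indices are i = 3, i = 2, i = 1, i = 0.
Intersections between consecutive envelope lines give the roots: for adjacent envelope indices i < j the intersection is x = (a_i − a_j) / (j − i). Reading off the sorted break points: {-2, 5, 8}.
Verification: at each break x_0, at least two indices attain the minimum of min_i(a_i + i · x_0).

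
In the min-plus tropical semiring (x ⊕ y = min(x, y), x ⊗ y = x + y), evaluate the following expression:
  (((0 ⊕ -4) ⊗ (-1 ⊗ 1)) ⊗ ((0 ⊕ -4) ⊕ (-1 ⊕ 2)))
(((0 ⊕ -4) ⊗ (-1 ⊗ 1)) ⊗ ((0 ⊕ -4) ⊕ (-1 ⊕ 2))) = -8

Expand innermost to outermost. Recall ⊕ takes the minimum of its arguments and ⊗ takes their sum. Working out the expression (((0 ⊕ -4) ⊗ (-1 ⊗ 1)) ⊗ ((0 ⊕ -4) ⊕ (-1 ⊕ 2))) gives -8.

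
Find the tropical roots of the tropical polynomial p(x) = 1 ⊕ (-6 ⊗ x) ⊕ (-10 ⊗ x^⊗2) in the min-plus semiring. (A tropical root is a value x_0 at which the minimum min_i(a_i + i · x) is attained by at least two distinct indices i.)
Roots: {4, 7}

Each tropical root is a break point of the lower envelope of the lines y = a_i + i · x (there are 3 lines, with slopes 0, 1, ..., 2). Only the lines that attain the minimum somewhere contribute to roots; other lines are dominated. Here the surviving (envelope) indices are i = 2, i = 1, i = 0.
Intersections between consecutive envelope lines give the roots: for adjacent envelope indices i < j the intersection is x = (a_i − a_j) / (j − i). Reading off the sorted break points: {4, 7}.
Verification: at each break x_0, at least two indices attain the minimum of min_i(a_i + i · x_0).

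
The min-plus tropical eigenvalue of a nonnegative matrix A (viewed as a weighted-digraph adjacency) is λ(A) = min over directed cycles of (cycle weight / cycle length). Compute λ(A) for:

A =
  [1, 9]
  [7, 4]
λ(A) = 1

Enumerate directed cycles and compute their means (weight / length). Sample:
  cycle 0 → 0: weight = 1, length = 1, mean = 1/1 ≈ 1.000
  cycle 1 → 1: weight = 4, length = 1, mean = 4/1 ≈ 4.000
  cycle 0 → 1 → 0: weight = 16, length = 2, mean = 16/2 ≈ 8.000
  cycle 1 → 0 → 1: weight = 16, length = 2, mean = 16/2 ≈ 8.000
Minimum mean = 1.000, attained e.g. along the cycle 0 → 0 with weight 1 and length 1. So λ(A) = 1/1 = 1.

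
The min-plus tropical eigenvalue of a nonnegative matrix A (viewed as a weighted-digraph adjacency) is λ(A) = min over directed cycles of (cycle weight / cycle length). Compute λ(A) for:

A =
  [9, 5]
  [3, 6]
λ(A) = 4

Enumerate directed cycles and compute their means (weight / length). Sample:
  cycle 0 → 0: weight = 9, length = 1, mean = 9/1 ≈ 9.000
  cycle 1 → 1: weight = 6, length = 1, mean = 6/1 ≈ 6.000
  cycle 0 → 1 → 0: weight = 8, length = 2, mean = 8/2 ≈ 4.000
  cycle 1 → 0 → 1: weight = 8, length = 2, mean = 8/2 ≈ 4.000
Minimum mean = 4.000, attained e.g. along the cycle 0 → 1 → 0 with weight 8 and length 2. So λ(A) = 8/2 = 4.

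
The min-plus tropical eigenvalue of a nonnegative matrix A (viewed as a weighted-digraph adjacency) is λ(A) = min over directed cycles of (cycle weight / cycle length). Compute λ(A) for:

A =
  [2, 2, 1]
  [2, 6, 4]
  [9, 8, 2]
λ(A) = 2

Enumerate directed cycles and compute their means (weight / length). Sample:
  cycle 0 → 0: weight = 2, length = 1, mean = 2/1 ≈ 2.000
  cycle 1 → 1: weight = 6, length = 1, mean = 6/1 ≈ 6.000
  cycle 2 → 2: weight = 2, length = 1, mean = 2/1 ≈ 2.000
  cycle 0 → 1 → 0: weight = 4, length = 2, mean = 4/2 ≈ 2.000
  cycle 0 → 2 → 0: weight = 10, length = 2, mean = 10/2 ≈ 5.000
  cycle 1 → 0 → 1: weight = 4, length = 2, mean = 4/2 ≈ 2.000
Minimum mean = 2.000, attained e.g. along the cycle 0 → 0 with weight 2 and length 1. So λ(A) = 2/1 = 2.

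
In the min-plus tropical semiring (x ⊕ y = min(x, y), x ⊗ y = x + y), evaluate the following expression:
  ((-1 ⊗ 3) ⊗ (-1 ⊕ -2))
((-1 ⊗ 3) ⊗ (-1 ⊕ -2)) = 0

Expand innermost to outermost. Recall ⊕ takes the minimum of its arguments and ⊗ takes their sum. Working out the expression ((-1 ⊗ 3) ⊗ (-1 ⊕ -2)) gives 0.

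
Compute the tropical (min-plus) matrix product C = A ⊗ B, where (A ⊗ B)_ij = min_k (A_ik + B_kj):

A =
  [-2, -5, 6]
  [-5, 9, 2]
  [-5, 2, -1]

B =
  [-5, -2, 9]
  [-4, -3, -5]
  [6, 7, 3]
A ⊗ B =
  [-9, -8, -10]
  [-10, -7, 4]
  [-10, -7, -3]

Apply the min-plus product entry-by-entry:
  C[0][0] = min over k of (A[0][0] + B[0][0] = -2 + -5 = -7, A[0][1] + B[1][0] = -5 + -4 = -9, A[0][2] + B[2][0] = 6 + 6 = 12) = -9 (attained at k = 1)
  C[0][1] = min over k of (A[0][0] + B[0][1] = -2 + -2 = -4, A[0][1] + B[1][1] = -5 + -3 = -8, A[0][2] + B[2][1] = 6 + 7 = 13) = -8 (attained at k = 1)
  C[0][2] = min over k of (A[0][0] + B[0][2] = -2 + 9 = 7, A[0][1] + B[1][2] = -5 + -5 = -10, A[0][2] + B[2][2] = 6 + 3 = 9) = -10 (attained at k = 1)
  C[1][0] = min over k of (A[1][0] + B[0][0] = -5 + -5 = -10, A[1][1] + B[1][0] = 9 + -4 = 5, A[1][2] + B[2][0] = 2 + 6 = 8) = -10 (attained at k = 0)
  C[1][1] = min over k of (A[1][0] + B[0][1] = -5 + -2 = -7, A[1][1] + B[1][1] = 9 + -3 = 6, A[1][2] + B[2][1] = 2 + 7 = 9) = -7 (attained at k = 0)
  C[1][2] = min over k of (A[1][0] + B[0][2] = -5 + 9 = 4, A[1][1] + B[1][2] = 9 + -5 = 4, A[1][2] + B[2][2] = 2 + 3 = 5) = 4 (attained at k = 0)
  C[2][0] = min over k of (A[2][0] + B[0][0] = -5 + -5 = -10, A[2][1] + B[1][0] = 2 + -4 = -2, A[2][2] + B[2][0] = -1 + 6 = 5) = -10 (attained at k = 0)
  C[2][1] = min over k of (A[2][0] + B[0][1] = -5 + -2 = -7, A[2][1] + B[1][1] = 2 + -3 = -1, A[2][2] + B[2][1] = -1 + 7 = 6) = -7 (attained at k = 0)
  C[2][2] = min over k of (A[2][0] + B[0][2] = -5 + 9 = 4, A[2][1] + B[1][2] = 2 + -5 = -3, A[2][2] + B[2][2] = -1 + 3 = 2) = -3 (attained at k = 1)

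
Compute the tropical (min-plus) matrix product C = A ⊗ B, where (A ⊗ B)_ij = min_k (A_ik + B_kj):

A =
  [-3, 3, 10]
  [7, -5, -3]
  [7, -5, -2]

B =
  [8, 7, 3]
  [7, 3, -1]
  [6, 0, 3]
A ⊗ B =
  [5, 4, 0]
  [2, -3, -6]
  [2, -2, -6]

Apply the min-plus product entry-by-entry:
  C[0][0] = min over k of (A[0][0] + B[0][0] = -3 + 8 = 5, A[0][1] + B[1][0] = 3 + 7 = 10, A[0][2] + B[2][0] = 10 + 6 = 16) = 5 (attained at k = 0)
  C[0][1] = min over k of (A[0][0] + B[0][1] = -3 + 7 = 4, A[0][1] + B[1][1] = 3 + 3 = 6, A[0][2] + B[2][1] = 10 + 0 = 10) = 4 (attained at k = 0)
  C[0][2] = min over k of (A[0][0] + B[0][2] = -3 + 3 = 0, A[0][1] + B[1][2] = 3 + -1 = 2, A[0][2] + B[2][2] = 10 + 3 = 13) = 0 (attained at k = 0)
  C[1][0] = min over k of (A[1][0] + B[0][0] = 7 + 8 = 15, A[1][1] + B[1][0] = -5 + 7 = 2, A[1][2] + B[2][0] = -3 + 6 = 3) = 2 (attained at k = 1)
  C[1][1] = min over k of (A[1][0] + B[0][1] = 7 + 7 = 14, A[1][1] + B[1][1] = -5 + 3 = -2, A[1][2] + B[2][1] = -3 + 0 = -3) = -3 (attained at k = 2)
  C[1][2] = min over k of (A[1][0] + B[0][2] = 7 + 3 = 10, A[1][1] + B[1][2] = -5 + -1 = -6, A[1][2] + B[2][2] = -3 + 3 = 0) = -6 (attained at k = 1)
  C[2][0] = min over k of (A[2][0] + B[0][0] = 7 + 8 = 15, A[2][1] + B[1][0] = -5 + 7 = 2, A[2][2] + B[2][0] = -2 + 6 = 4) = 2 (attained at k = 1)
  C[2][1] = min over k of (A[2][0] + B[0][1] = 7 + 7 = 14, A[2][1] + B[1][1] = -5 + 3 = -2, A[2][2] + B[2][1] = -2 + 0 = -2) = -2 (attained at k = 1)
  C[2][2] = min over k of (A[2][0] + B[0][2] = 7 + 3 = 10, A[2][1] + B[1][2] = -5 + -1 = -6, A[2][2] + B[2][2] = -2 + 3 = 1) = -6 (attained at k = 1)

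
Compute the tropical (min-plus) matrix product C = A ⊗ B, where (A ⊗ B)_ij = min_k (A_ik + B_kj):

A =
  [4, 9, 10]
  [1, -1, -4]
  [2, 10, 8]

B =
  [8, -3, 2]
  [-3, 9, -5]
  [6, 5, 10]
A ⊗ B =
  [6, 1, 4]
  [-4, -2, -6]
  [7, -1, 4]

Apply the min-plus product entry-by-entry:
  C[0][0] = min over k of (A[0][0] + B[0][0] = 4 + 8 = 12, A[0][1] + B[1][0] = 9 + -3 = 6, A[0][2] + B[2][0] = 10 + 6 = 16) = 6 (attained at k = 1)
  C[0][1] = min over k of (A[0][0] + B[0][1] = 4 + -3 = 1, A[0][1] + B[1][1] = 9 + 9 = 18, A[0][2] + B[2][1] = 10 + 5 = 15) = 1 (attained at k = 0)
  C[0][2] = min over k of (A[0][0] + B[0][2] = 4 + 2 = 6, A[0][1] + B[1][2] = 9 + -5 = 4, A[0][2] + B[2][2] = 10 + 10 = 20) = 4 (attained at k = 1)
  C[1][0] = min over k of (A[1][0] + B[0][0] = 1 + 8 = 9, A[1][1] + B[1][0] = -1 + -3 = -4, A[1][2] + B[2][0] = -4 + 6 = 2) = -4 (attained at k = 1)
  C[1][1] = min over k of (A[1][0] + B[0][1] = 1 + -3 = -2, A[1][1] + B[1][1] = -1 + 9 = 8, A[1][2] + B[2][1] = -4 + 5 = 1) = -2 (attained at k = 0)
  C[1][2] = min over k of (A[1][0] + B[0][2] = 1 + 2 = 3, A[1][1] + B[1][2] = -1 + -5 = -6, A[1][2] + B[2][2] = -4 + 10 = 6) = -6 (attained at k = 1)
  C[2][0] = min over k of (A[2][0] + B[0][0] = 2 + 8 = 10, A[2][1] + B[1][0] = 10 + -3 = 7, A[2][2] + B[2][0] = 8 + 6 = 14) = 7 (attained at k = 1)
  C[2][1] = min over k of (A[2][0] + B[0][1] = 2 + -3 = -1, A[2][1] + B[1][1] = 10 + 9 = 19, A[2][2] + B[2][1] = 8 + 5 = 13) = -1 (attained at k = 0)
  C[2][2] = min over k of (A[2][0] + B[0][2] = 2 + 2 = 4, A[2][1] + B[1][2] = 10 + -5 = 5, A[2][2] + B[2][2] = 8 + 10 = 18) = 4 (attained at k = 0)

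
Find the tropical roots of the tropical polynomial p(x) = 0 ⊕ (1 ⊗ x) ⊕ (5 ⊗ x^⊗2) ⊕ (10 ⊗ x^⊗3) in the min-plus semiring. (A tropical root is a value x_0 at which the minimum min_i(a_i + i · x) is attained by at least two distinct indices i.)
Roots: {-5, -4, -1}

Each tropical root is a break point of the lower envelope of the lines y = a_i + i · x (there are 4 lines, with slopes 0, 1, ..., 3). Only the lines that attain the minimum somewhere contribute to roots; other lines are dominated. Here the surviving (envelope) indices are i = 3, i = 2, i = 1, i = 0.
Intersections between consecutive envelope lines give the roots: for adjacent envelope indices i < j the intersection is x = (a_i − a_j) / (j − i). Reading off the sorted break points: {-5, -4, -1}.
Verification: at each break x_0, at least two indices attain the minimum of min_i(a_i + i · x_0).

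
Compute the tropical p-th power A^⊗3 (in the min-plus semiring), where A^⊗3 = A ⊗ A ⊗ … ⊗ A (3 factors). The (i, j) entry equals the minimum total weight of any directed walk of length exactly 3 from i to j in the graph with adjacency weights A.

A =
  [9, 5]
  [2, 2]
A^⊗3 =
  [9, 9]
  [6, 6]

Each entry (A^⊗3)_ij equals the minimum over all length-3 walks i = v_0 → v_1 → … → v_3 = j of Σ_t A[v_t][v_{t+1}]. For example, for (i, j) = (0, 1) we minimise over 4 possible intermediate vertex sequences; the minimum is 9, attained along the walk 0 → 1 → 1 → 1.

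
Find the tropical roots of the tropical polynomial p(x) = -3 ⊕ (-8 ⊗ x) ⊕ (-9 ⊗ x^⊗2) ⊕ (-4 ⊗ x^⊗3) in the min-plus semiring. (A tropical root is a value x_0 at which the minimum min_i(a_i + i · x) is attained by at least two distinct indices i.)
Roots: {-5, 1, 5}

Each tropical root is a break point of the lower envelope of the lines y = a_i + i · x (there are 4 lines, with slopes 0, 1, ..., 3). Only the lines that attain the minimum somewhere contribute to roots; other lines are dominated. Here the surviving (envelope) indices are i = 3, i = 2, i = 1, i = 0.
Intersections between consecutive envelope lines give the roots: for adjacent envelope indices i < j the intersection is x = (a_i − a_j) / (j − i). Reading off the sorted break points: {-5, 1, 5}.
Verification: at each break x_0, at least two indices attain the minimum of min_i(a_i + i · x_0).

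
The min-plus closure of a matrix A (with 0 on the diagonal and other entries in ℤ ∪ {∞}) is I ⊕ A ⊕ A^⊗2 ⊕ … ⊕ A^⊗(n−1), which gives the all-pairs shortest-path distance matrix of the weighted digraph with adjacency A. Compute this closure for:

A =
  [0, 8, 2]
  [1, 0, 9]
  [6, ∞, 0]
Closure =
  [0, 8, 2]
  [1, 0, 3]
  [6, 14, 0]

This is the Floyd-Warshall all-pairs shortest-path computation. For each intermediate vertex k = 0, 1, …, 2, update dist[i][j] ← min(dist[i][j], dist[i][k] + dist[k][j]). The final matrix gives, for each (i, j), the minimum total weight of any directed path from i to j (possibly empty when i = j).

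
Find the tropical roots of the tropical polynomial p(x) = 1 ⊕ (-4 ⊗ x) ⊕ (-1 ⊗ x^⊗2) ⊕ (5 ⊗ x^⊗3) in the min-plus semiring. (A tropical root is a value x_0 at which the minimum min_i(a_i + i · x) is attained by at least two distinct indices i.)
Roots: {-6, -3, 5}

Each tropical root is a break point of the lower envelope of the lines y = a_i + i · x (there are 4 lines, with slopes 0, 1, ..., 3). Only the lines that attain the minimum somewhere contribute to roots; other lines are dominated. Here the surviving (envelope) indices are i = 3, i = 2, i = 1, i = 0.
Intersections between consecutive envelope lines give the roots: for adjacent envelope indices i < j the intersection is x = (a_i − a_j) / (j − i). Reading off the sorted break points: {-6, -3, 5}.
Verification: at each break x_0, at least two indices attain the minimum of min_i(a_i + i · x_0).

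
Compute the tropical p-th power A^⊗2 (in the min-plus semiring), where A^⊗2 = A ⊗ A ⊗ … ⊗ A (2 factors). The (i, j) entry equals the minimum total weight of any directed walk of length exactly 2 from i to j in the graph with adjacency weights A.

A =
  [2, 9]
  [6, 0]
A^⊗2 =
  [4, 9]
  [6, 0]

Each entry (A^⊗2)_ij equals the minimum over all length-2 walks i = v_0 → v_1 → … → v_2 = j of Σ_t A[v_t][v_{t+1}]. For example, for (i, j) = (0, 1) we minimise over 2 possible intermediate vertex sequences; the minimum is 9, attained along the walk 0 → 1 → 1.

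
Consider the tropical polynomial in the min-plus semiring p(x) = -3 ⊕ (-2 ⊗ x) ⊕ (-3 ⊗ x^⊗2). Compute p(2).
p(2) = -3

A tropical monomial a ⊗ x^⊗i evaluates to a + i · x. Evaluating each term at x = 2:
  Term 0 contributes -3 + 0 · 2 = -3
  Term 1 contributes -2 + 1 · 2 = 0
  Term 2 contributes -3 + 2 · 2 = 1
p(2) = ⊕ of these = min[-3, 0, 1] = -3.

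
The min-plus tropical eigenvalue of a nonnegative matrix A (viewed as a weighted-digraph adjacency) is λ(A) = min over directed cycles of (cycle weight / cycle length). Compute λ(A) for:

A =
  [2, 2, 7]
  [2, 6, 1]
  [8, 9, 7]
λ(A) = 2

Enumerate directed cycles and compute their means (weight / length). Sample:
  cycle 0 → 0: weight = 2, length = 1, mean = 2/1 ≈ 2.000
  cycle 1 → 1: weight = 6, length = 1, mean = 6/1 ≈ 6.000
  cycle 2 → 2: weight = 7, length = 1, mean = 7/1 ≈ 7.000
  cycle 0 → 1 → 0: weight = 4, length = 2, mean = 4/2 ≈ 2.000
  cycle 0 → 2 → 0: weight = 15, length = 2, mean = 15/2 ≈ 7.500
  cycle 1 → 0 → 1: weight = 4, length = 2, mean = 4/2 ≈ 2.000
Minimum mean = 2.000, attained e.g. along the cycle 0 → 0 with weight 2 and length 1. So λ(A) = 2/1 = 2.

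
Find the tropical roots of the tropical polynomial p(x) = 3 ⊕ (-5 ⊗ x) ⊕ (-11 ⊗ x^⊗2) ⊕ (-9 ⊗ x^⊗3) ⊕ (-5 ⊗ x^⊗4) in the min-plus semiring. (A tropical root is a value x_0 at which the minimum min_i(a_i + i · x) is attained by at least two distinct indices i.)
Roots: {-4, -2, 6, 8}

Each tropical root is a break point of the lower envelope of the lines y = a_i + i · x (there are 5 lines, with slopes 0, 1, ..., 4). Only the lines that attain the minimum somewhere contribute to roots; other lines are dominated. Here the surviving (envelope) indices are i = 4, i = 3, i = 2, i = 1, i = 0.
Intersections between consecutive envelope lines give the roots: for adjacent envelope indices i < j the intersection is x = (a_i − a_j) / (j − i). Reading off the sorted break points: {-4, -2, 6, 8}.
Verification: at each break x_0, at least two indices attain the minimum of min_i(a_i + i · x_0).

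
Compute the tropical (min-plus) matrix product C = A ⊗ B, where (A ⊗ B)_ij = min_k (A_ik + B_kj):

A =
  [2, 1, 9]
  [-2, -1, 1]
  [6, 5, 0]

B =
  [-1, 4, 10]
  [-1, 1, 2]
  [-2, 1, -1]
A ⊗ B =
  [0, 2, 3]
  [-3, 0, 0]
  [-2, 1, -1]

Apply the min-plus product entry-by-entry:
  C[0][0] = min over k of (A[0][0] + B[0][0] = 2 + -1 = 1, A[0][1] + B[1][0] = 1 + -1 = 0, A[0][2] + B[2][0] = 9 + -2 = 7) = 0 (attained at k = 1)
  C[0][1] = min over k of (A[0][0] + B[0][1] = 2 + 4 = 6, A[0][1] + B[1][1] = 1 + 1 = 2, A[0][2] + B[2][1] = 9 + 1 = 10) = 2 (attained at k = 1)
  C[0][2] = min over k of (A[0][0] + B[0][2] = 2 + 10 = 12, A[0][1] + B[1][2] = 1 + 2 = 3, A[0][2] + B[2][2] = 9 + -1 = 8) = 3 (attained at k = 1)
  C[1][0] = min over k of (A[1][0] + B[0][0] = -2 + -1 = -3, A[1][1] + B[1][0] = -1 + -1 = -2, A[1][2] + B[2][0] = 1 + -2 = -1) = -3 (attained at k = 0)
  C[1][1] = min over k of (A[1][0] + B[0][1] = -2 + 4 = 2, A[1][1] + B[1][1] = -1 + 1 = 0, A[1][2] + B[2][1] = 1 + 1 = 2) = 0 (attained at k = 1)
  C[1][2] = min over k of (A[1][0] + B[0][2] = -2 + 10 = 8, A[1][1] + B[1][2] = -1 + 2 = 1, A[1][2] + B[2][2] = 1 + -1 = 0) = 0 (attained at k = 2)
  C[2][0] = min over k of (A[2][0] + B[0][0] = 6 + -1 = 5, A[2][1] + B[1][0] = 5 + -1 = 4, A[2][2] + B[2][0] = 0 + -2 = -2) = -2 (attained at k = 2)
  C[2][1] = min over k of (A[2][0] + B[0][1] = 6 + 4 = 10, A[2][1] + B[1][1] = 5 + 1 = 6, A[2][2] + B[2][1] = 0 + 1 = 1) = 1 (attained at k = 2)
  C[2][2] = min over k of (A[2][0] + B[0][2] = 6 + 10 = 16, A[2][1] + B[1][2] = 5 + 2 = 7, A[2][2] + B[2][2] = 0 + -1 = -1) = -1 (attained at k = 2)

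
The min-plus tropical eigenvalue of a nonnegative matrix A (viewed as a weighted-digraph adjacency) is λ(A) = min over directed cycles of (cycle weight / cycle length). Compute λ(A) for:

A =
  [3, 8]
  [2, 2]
λ(A) = 2

Enumerate directed cycles and compute their means (weight / length). Sample:
  cycle 0 → 0: weight = 3, length = 1, mean = 3/1 ≈ 3.000
  cycle 1 → 1: weight = 2, length = 1, mean = 2/1 ≈ 2.000
  cycle 0 → 1 → 0: weight = 10, length = 2, mean = 10/2 ≈ 5.000
  cycle 1 → 0 → 1: weight = 10, length = 2, mean = 10/2 ≈ 5.000
Minimum mean = 2.000, attained e.g. along the cycle 1 → 1 with weight 2 and length 1. So λ(A) = 2/1 = 2.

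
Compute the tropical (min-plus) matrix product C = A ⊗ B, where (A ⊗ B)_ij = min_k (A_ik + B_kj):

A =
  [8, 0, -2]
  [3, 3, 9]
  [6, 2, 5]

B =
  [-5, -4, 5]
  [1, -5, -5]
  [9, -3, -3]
A ⊗ B =
  [1, -5, -5]
  [-2, -2, -2]
  [1, -3, -3]

Apply the min-plus product entry-by-entry:
  C[0][0] = min over k of (A[0][0] + B[0][0] = 8 + -5 = 3, A[0][1] + B[1][0] = 0 + 1 = 1, A[0][2] + B[2][0] = -2 + 9 = 7) = 1 (attained at k = 1)
  C[0][1] = min over k of (A[0][0] + B[0][1] = 8 + -4 = 4, A[0][1] + B[1][1] = 0 + -5 = -5, A[0][2] + B[2][1] = -2 + -3 = -5) = -5 (attained at k = 1)
  C[0][2] = min over k of (A[0][0] + B[0][2] = 8 + 5 = 13, A[0][1] + B[1][2] = 0 + -5 = -5, A[0][2] + B[2][2] = -2 + -3 = -5) = -5 (attained at k = 1)
  C[1][0] = min over k of (A[1][0] + B[0][0] = 3 + -5 = -2, A[1][1] + B[1][0] = 3 + 1 = 4, A[1][2] + B[2][0] = 9 + 9 = 18) = -2 (attained at k = 0)
  C[1][1] = min over k of (A[1][0] + B[0][1] = 3 + -4 = -1, A[1][1] + B[1][1] = 3 + -5 = -2, A[1][2] + B[2][1] = 9 + -3 = 6) = -2 (attained at k = 1)
  C[1][2] = min over k of (A[1][0] + B[0][2] = 3 + 5 = 8, A[1][1] + B[1][2] = 3 + -5 = -2, A[1][2] + B[2][2] = 9 + -3 = 6) = -2 (attained at k = 1)
  C[2][0] = min over k of (A[2][0] + B[0][0] = 6 + -5 = 1, A[2][1] + B[1][0] = 2 + 1 = 3, A[2][2] + B[2][0] = 5 + 9 = 14) = 1 (attained at k = 0)
  C[2][1] = min over k of (A[2][0] + B[0][1] = 6 + -4 = 2, A[2][1] + B[1][1] = 2 + -5 = -3, A[2][2] + B[2][1] = 5 + -3 = 2) = -3 (attained at k = 1)
  C[2][2] = min over k of (A[2][0] + B[0][2] = 6 + 5 = 11, A[2][1] + B[1][2] = 2 + -5 = -3, A[2][2] + B[2][2] = 5 + -3 = 2) = -3 (attained at k = 1)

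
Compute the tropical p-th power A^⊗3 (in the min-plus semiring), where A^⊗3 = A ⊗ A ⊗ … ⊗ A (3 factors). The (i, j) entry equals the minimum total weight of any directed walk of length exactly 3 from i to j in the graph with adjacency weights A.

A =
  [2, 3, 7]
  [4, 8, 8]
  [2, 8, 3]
A^⊗3 =
  [6, 7, 11]
  [8, 9, 13]
  [6, 7, 9]

Each entry (A^⊗3)_ij equals the minimum over all length-3 walks i = v_0 → v_1 → … → v_3 = j of Σ_t A[v_t][v_{t+1}]. For example, for (i, j) = (0, 2) we minimise over 9 possible intermediate vertex sequences; the minimum is 11, attained along the walk 0 → 0 → 0 → 2.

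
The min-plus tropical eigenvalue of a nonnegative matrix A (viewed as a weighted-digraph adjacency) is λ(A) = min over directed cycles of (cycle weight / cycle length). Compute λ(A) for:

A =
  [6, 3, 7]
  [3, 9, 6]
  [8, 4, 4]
λ(A) = 3

Enumerate directed cycles and compute their means (weight / length). Sample:
  cycle 0 → 0: weight = 6, length = 1, mean = 6/1 ≈ 6.000
  cycle 1 → 1: weight = 9, length = 1, mean = 9/1 ≈ 9.000
  cycle 2 → 2: weight = 4, length = 1, mean = 4/1 ≈ 4.000
  cycle 0 → 1 → 0: weight = 6, length = 2, mean = 6/2 ≈ 3.000
  cycle 0 → 2 → 0: weight = 15, length = 2, mean = 15/2 ≈ 7.500
  cycle 1 → 0 → 1: weight = 6, length = 2, mean = 6/2 ≈ 3.000
Minimum mean = 3.000, attained e.g. along the cycle 0 → 1 → 0 with weight 6 and length 2. So λ(A) = 6/2 = 3.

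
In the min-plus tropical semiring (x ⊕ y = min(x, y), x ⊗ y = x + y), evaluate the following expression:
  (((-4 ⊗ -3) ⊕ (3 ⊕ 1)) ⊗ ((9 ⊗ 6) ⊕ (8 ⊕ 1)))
(((-4 ⊗ -3) ⊕ (3 ⊕ 1)) ⊗ ((9 ⊗ 6) ⊕ (8 ⊕ 1))) = -6

Expand innermost to outermost. Recall ⊕ takes the minimum of its arguments and ⊗ takes their sum. Working out the expression (((-4 ⊗ -3) ⊕ (3 ⊕ 1)) ⊗ ((9 ⊗ 6) ⊕ (8 ⊕ 1))) gives -6.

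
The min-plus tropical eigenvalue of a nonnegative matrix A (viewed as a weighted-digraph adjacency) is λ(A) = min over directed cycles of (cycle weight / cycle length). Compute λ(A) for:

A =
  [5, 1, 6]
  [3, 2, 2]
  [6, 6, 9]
λ(A) = 2

Enumerate directed cycles and compute their means (weight / length). Sample:
  cycle 0 → 0: weight = 5, length = 1, mean = 5/1 ≈ 5.000
  cycle 1 → 1: weight = 2, length = 1, mean = 2/1 ≈ 2.000
  cycle 2 → 2: weight = 9, length = 1, mean = 9/1 ≈ 9.000
  cycle 0 → 1 → 0: weight = 4, length = 2, mean = 4/2 ≈ 2.000
  cycle 0 → 2 → 0: weight = 12, length = 2, mean = 12/2 ≈ 6.000
  cycle 1 → 0 → 1: weight = 4, length = 2, mean = 4/2 ≈ 2.000
Minimum mean = 2.000, attained e.g. along the cycle 1 → 1 with weight 2 and length 1. So λ(A) = 2/1 = 2.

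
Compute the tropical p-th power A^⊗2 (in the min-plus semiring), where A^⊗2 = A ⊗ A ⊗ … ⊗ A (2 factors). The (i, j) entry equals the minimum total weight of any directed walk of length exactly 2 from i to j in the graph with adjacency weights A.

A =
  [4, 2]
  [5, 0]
A^⊗2 =
  [7, 2]
  [5, 0]

Each entry (A^⊗2)_ij equals the minimum over all length-2 walks i = v_0 → v_1 → … → v_2 = j of Σ_t A[v_t][v_{t+1}]. For example, for (i, j) = (0, 1) we minimise over 2 possible intermediate vertex sequences; the minimum is 2, attained along the walk 0 → 1 → 1.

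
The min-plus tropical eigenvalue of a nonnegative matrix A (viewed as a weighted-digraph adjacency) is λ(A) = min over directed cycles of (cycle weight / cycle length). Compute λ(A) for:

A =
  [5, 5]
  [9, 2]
λ(A) = 2

Enumerate directed cycles and compute their means (weight / length). Sample:
  cycle 0 → 0: weight = 5, length = 1, mean = 5/1 ≈ 5.000
  cycle 1 → 1: weight = 2, length = 1, mean = 2/1 ≈ 2.000
  cycle 0 → 1 → 0: weight = 14, length = 2, mean = 14/2 ≈ 7.000
  cycle 1 → 0 → 1: weight = 14, length = 2, mean = 14/2 ≈ 7.000
Minimum mean = 2.000, attained e.g. along the cycle 1 → 1 with weight 2 and length 1. So λ(A) = 2/1 = 2.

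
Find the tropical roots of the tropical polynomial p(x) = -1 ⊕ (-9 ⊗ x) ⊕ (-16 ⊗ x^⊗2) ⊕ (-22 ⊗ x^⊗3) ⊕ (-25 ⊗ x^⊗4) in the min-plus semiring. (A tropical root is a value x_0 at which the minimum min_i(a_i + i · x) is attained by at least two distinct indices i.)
Roots: {3, 6, 7, 8}

Each tropical root is a break point of the lower envelope of the lines y = a_i + i · x (there are 5 lines, with slopes 0, 1, ..., 4). Only the lines that attain the minimum somewhere contribute to roots; other lines are dominated. Here the surviving (envelope) indices are i = 4, i = 3, i = 2, i = 1, i = 0.
Intersections between consecutive envelope lines give the roots: for adjacent envelope indices i < j the intersection is x = (a_i − a_j) / (j − i). Reading off the sorted break points: {3, 6, 7, 8}.
Verification: at each break x_0, at least two indices attain the minimum of min_i(a_i + i · x_0).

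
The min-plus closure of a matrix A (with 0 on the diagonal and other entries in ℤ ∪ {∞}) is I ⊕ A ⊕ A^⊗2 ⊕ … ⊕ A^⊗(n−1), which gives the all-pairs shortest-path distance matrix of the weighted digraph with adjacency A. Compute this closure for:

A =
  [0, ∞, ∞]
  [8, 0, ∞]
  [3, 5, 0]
Closure =
  [0, ∞, ∞]
  [8, 0, ∞]
  [3, 5, 0]

This is the Floyd-Warshall all-pairs shortest-path computation. For each intermediate vertex k = 0, 1, …, 2, update dist[i][j] ← min(dist[i][j], dist[i][k] + dist[k][j]). The final matrix gives, for each (i, j), the minimum total weight of any directed path from i to j (possibly empty when i = j).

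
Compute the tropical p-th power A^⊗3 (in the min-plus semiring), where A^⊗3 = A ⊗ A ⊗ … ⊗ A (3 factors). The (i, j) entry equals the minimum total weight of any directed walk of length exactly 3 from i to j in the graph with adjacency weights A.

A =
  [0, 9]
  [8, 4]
A^⊗3 =
  [0, 9]
  [8, 12]

Each entry (A^⊗3)_ij equals the minimum over all length-3 walks i = v_0 → v_1 → … → v_3 = j of Σ_t A[v_t][v_{t+1}]. For example, for (i, j) = (0, 1) we minimise over 4 possible intermediate vertex sequences; the minimum is 9, attained along the walk 0 → 0 → 0 → 1.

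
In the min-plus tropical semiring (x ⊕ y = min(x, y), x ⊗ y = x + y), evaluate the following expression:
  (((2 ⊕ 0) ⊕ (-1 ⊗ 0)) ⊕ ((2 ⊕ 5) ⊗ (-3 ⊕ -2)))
(((2 ⊕ 0) ⊕ (-1 ⊗ 0)) ⊕ ((2 ⊕ 5) ⊗ (-3 ⊕ -2))) = -1

Expand innermost to outermost. Recall ⊕ takes the minimum of its arguments and ⊗ takes their sum. Working out the expression (((2 ⊕ 0) ⊕ (-1 ⊗ 0)) ⊕ ((2 ⊕ 5) ⊗ (-3 ⊕ -2))) gives -1.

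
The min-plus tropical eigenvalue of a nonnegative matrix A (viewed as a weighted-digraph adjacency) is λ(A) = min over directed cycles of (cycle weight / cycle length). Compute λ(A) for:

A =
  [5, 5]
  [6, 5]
λ(A) = 5

Enumerate directed cycles and compute their means (weight / length). Sample:
  cycle 0 → 0: weight = 5, length = 1, mean = 5/1 ≈ 5.000
  cycle 1 → 1: weight = 5, length = 1, mean = 5/1 ≈ 5.000
  cycle 0 → 1 → 0: weight = 11, length = 2, mean = 11/2 ≈ 5.500
  cycle 1 → 0 → 1: weight = 11, length = 2, mean = 11/2 ≈ 5.500
Minimum mean = 5.000, attained e.g. along the cycle 0 → 0 with weight 5 and length 1. So λ(A) = 5/1 = 5.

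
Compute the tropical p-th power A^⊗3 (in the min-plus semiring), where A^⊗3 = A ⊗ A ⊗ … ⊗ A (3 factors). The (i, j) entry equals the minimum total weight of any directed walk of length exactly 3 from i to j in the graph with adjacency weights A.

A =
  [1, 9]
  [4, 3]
A^⊗3 =
  [3, 11]
  [6, 9]

Each entry (A^⊗3)_ij equals the minimum over all length-3 walks i = v_0 → v_1 → … → v_3 = j of Σ_t A[v_t][v_{t+1}]. For example, for (i, j) = (0, 1) we minimise over 4 possible intermediate vertex sequences; the minimum is 11, attained along the walk 0 → 0 → 0 → 1.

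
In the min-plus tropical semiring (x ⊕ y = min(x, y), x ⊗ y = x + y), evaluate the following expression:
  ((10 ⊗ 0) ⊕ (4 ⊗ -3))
((10 ⊗ 0) ⊕ (4 ⊗ -3)) = 1

Expand innermost to outermost. Recall ⊕ takes the minimum of its arguments and ⊗ takes their sum. Working out the expression ((10 ⊗ 0) ⊕ (4 ⊗ -3)) gives 1.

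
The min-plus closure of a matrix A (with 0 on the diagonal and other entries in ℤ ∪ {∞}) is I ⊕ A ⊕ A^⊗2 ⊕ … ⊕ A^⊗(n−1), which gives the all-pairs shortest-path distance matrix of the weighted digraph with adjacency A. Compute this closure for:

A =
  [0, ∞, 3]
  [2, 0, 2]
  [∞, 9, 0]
Closure =
  [0, 12, 3]
  [2, 0, 2]
  [11, 9, 0]

This is the Floyd-Warshall all-pairs shortest-path computation. For each intermediate vertex k = 0, 1, …, 2, update dist[i][j] ← min(dist[i][j], dist[i][k] + dist[k][j]). The final matrix gives, for each (i, j), the minimum total weight of any directed path from i to j (possibly empty when i = j).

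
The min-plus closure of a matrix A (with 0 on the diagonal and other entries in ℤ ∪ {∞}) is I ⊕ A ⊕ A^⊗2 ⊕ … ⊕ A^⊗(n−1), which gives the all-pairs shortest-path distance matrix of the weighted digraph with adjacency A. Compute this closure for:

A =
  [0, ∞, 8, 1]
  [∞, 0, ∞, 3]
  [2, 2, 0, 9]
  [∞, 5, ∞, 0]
Closure =
  [0, 6, 8, 1]
  [∞, 0, ∞, 3]
  [2, 2, 0, 3]
  [∞, 5, ∞, 0]

This is the Floyd-Warshall all-pairs shortest-path computation. For each intermediate vertex k = 0, 1, …, 3, update dist[i][j] ← min(dist[i][j], dist[i][k] + dist[k][j]). The final matrix gives, for each (i, j), the minimum total weight of any directed path from i to j (possibly empty when i = j).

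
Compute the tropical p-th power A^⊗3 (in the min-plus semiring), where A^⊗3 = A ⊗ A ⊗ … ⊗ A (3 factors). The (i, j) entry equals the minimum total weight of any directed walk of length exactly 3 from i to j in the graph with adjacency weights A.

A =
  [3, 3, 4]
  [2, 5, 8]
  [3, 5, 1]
A^⊗3 =
  [8, 8, 6]
  [7, 8, 7]
  [5, 7, 3]

Each entry (A^⊗3)_ij equals the minimum over all length-3 walks i = v_0 → v_1 → … → v_3 = j of Σ_t A[v_t][v_{t+1}]. For example, for (i, j) = (0, 2) we minimise over 9 possible intermediate vertex sequences; the minimum is 6, attained along the walk 0 → 2 → 2 → 2.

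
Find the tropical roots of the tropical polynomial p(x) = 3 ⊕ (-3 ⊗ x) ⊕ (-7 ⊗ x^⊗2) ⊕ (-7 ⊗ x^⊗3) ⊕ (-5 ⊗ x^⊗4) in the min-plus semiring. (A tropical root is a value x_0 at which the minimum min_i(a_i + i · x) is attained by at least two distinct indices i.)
Roots: {-2, 0, 4, 6}

Each tropical root is a break point of the lower envelope of the lines y = a_i + i · x (there are 5 lines, with slopes 0, 1, ..., 4). Only the lines that attain the minimum somewhere contribute to roots; other lines are dominated. Here the surviving (envelope) indices are i = 4, i = 3, i = 2, i = 1, i = 0.
Intersections between consecutive envelope lines give the roots: for adjacent envelope indices i < j the intersection is x = (a_i − a_j) / (j − i). Reading off the sorted break points: {-2, 0, 4, 6}.
Verification: at each break x_0, at least two indices attain the minimum of min_i(a_i + i · x_0).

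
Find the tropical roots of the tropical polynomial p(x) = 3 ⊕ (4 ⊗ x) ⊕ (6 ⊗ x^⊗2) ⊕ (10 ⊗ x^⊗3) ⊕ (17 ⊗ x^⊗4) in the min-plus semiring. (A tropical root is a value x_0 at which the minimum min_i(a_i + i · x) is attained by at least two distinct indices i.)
Roots: {-7, -4, -2, -1}

Each tropical root is a break point of the lower envelope of the lines y = a_i + i · x (there are 5 lines, with slopes 0, 1, ..., 4). Only the lines that attain the minimum somewhere contribute to roots; other lines are dominated. Here the surviving (envelope) indices are i = 4, i = 3, i = 2, i = 1, i = 0.
Intersections between consecutive envelope lines give the roots: for adjacent envelope indices i < j the intersection is x = (a_i − a_j) / (j − i). Reading off the sorted break points: {-7, -4, -2, -1}.
Verification: at each break x_0, at least two indices attain the minimum of min_i(a_i + i · x_0).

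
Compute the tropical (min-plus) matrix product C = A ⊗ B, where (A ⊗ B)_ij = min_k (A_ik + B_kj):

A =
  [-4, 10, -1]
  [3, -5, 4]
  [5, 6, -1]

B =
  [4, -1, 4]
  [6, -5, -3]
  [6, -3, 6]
A ⊗ B =
  [0, -5, 0]
  [1, -10, -8]
  [5, -4, 3]

Apply the min-plus product entry-by-entry:
  C[0][0] = min over k of (A[0][0] + B[0][0] = -4 + 4 = 0, A[0][1] + B[1][0] = 10 + 6 = 16, A[0][2] + B[2][0] = -1 + 6 = 5) = 0 (attained at k = 0)
  C[0][1] = min over k of (A[0][0] + B[0][1] = -4 + -1 = -5, A[0][1] + B[1][1] = 10 + -5 = 5, A[0][2] + B[2][1] = -1 + -3 = -4) = -5 (attained at k = 0)
  C[0][2] = min over k of (A[0][0] + B[0][2] = -4 + 4 = 0, A[0][1] + B[1][2] = 10 + -3 = 7, A[0][2] + B[2][2] = -1 + 6 = 5) = 0 (attained at k = 0)
  C[1][0] = min over k of (A[1][0] + B[0][0] = 3 + 4 = 7, A[1][1] + B[1][0] = -5 + 6 = 1, A[1][2] + B[2][0] = 4 + 6 = 10) = 1 (attained at k = 1)
  C[1][1] = min over k of (A[1][0] + B[0][1] = 3 + -1 = 2, A[1][1] + B[1][1] = -5 + -5 = -10, A[1][2] + B[2][1] = 4 + -3 = 1) = -10 (attained at k = 1)
  C[1][2] = min over k of (A[1][0] + B[0][2] = 3 + 4 = 7, A[1][1] + B[1][2] = -5 + -3 = -8, A[1][2] + B[2][2] = 4 + 6 = 10) = -8 (attained at k = 1)
  C[2][0] = min over k of (A[2][0] + B[0][0] = 5 + 4 = 9, A[2][1] + B[1][0] = 6 + 6 = 12, A[2][2] + B[2][0] = -1 + 6 = 5) = 5 (attained at k = 2)
  C[2][1] = min over k of (A[2][0] + B[0][1] = 5 + -1 = 4, A[2][1] + B[1][1] = 6 + -5 = 1, A[2][2] + B[2][1] = -1 + -3 = -4) = -4 (attained at k = 2)
  C[2][2] = min over k of (A[2][0] + B[0][2] = 5 + 4 = 9, A[2][1] + B[1][2] = 6 + -3 = 3, A[2][2] + B[2][2] = -1 + 6 = 5) = 3 (attained at k = 1)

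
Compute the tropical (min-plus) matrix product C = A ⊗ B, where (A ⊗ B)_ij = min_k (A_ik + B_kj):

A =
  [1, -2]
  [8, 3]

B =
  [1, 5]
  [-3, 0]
A ⊗ B =
  [-5, -2]
  [0, 3]

Apply the min-plus product entry-by-entry:
  C[0][0] = min over k of (A[0][0] + B[0][0] = 1 + 1 = 2, A[0][1] + B[1][0] = -2 + -3 = -5) = -5 (attained at k = 1)
  C[0][1] = min over k of (A[0][0] + B[0][1] = 1 + 5 = 6, A[0][1] + B[1][1] = -2 + 0 = -2) = -2 (attained at k = 1)
  C[1][0] = min over k of (A[1][0] + B[0][0] = 8 + 1 = 9, A[1][1] + B[1][0] = 3 + -3 = 0) = 0 (attained at k = 1)
  C[1][1] = min over k of (A[1][0] + B[0][1] = 8 + 5 = 13, A[1][1] + B[1][1] = 3 + 0 = 3) = 3 (attained at k = 1)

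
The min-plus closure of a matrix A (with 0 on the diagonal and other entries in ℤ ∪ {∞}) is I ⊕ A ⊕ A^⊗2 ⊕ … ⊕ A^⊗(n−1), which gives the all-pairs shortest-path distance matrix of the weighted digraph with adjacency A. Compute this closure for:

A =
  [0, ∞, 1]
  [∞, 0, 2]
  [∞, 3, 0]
Closure =
  [0, 4, 1]
  [∞, 0, 2]
  [∞, 3, 0]

This is the Floyd-Warshall all-pairs shortest-path computation. For each intermediate vertex k = 0, 1, …, 2, update dist[i][j] ← min(dist[i][j], dist[i][k] + dist[k][j]). The final matrix gives, for each (i, j), the minimum total weight of any directed path from i to j (possibly empty when i = j).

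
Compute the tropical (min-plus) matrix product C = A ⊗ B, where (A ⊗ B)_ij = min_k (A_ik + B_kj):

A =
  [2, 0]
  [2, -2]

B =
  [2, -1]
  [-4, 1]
A ⊗ B =
  [-4, 1]
  [-6, -1]

Apply the min-plus product entry-by-entry:
  C[0][0] = min over k of (A[0][0] + B[0][0] = 2 + 2 = 4, A[0][1] + B[1][0] = 0 + -4 = -4) = -4 (attained at k = 1)
  C[0][1] = min over k of (A[0][0] + B[0][1] = 2 + -1 = 1, A[0][1] + B[1][1] = 0 + 1 = 1) = 1 (attained at k = 0)
  C[1][0] = min over k of (A[1][0] + B[0][0] = 2 + 2 = 4, A[1][1] + B[1][0] = -2 + -4 = -6) = -6 (attained at k = 1)
  C[1][1] = min over k of (A[1][0] + B[0][1] = 2 + -1 = 1, A[1][1] + B[1][1] = -2 + 1 = -1) = -1 (attained at k = 1)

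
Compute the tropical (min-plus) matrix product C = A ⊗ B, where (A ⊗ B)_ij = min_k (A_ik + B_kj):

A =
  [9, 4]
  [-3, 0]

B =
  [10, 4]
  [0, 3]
A ⊗ B =
  [4, 7]
  [0, 1]

Apply the min-plus product entry-by-entry:
  C[0][0] = min over k of (A[0][0] + B[0][0] = 9 + 10 = 19, A[0][1] + B[1][0] = 4 + 0 = 4) = 4 (attained at k = 1)
  C[0][1] = min over k of (A[0][0] + B[0][1] = 9 + 4 = 13, A[0][1] + B[1][1] = 4 + 3 = 7) = 7 (attained at k = 1)
  C[1][0] = min over k of (A[1][0] + B[0][0] = -3 + 10 = 7, A[1][1] + B[1][0] = 0 + 0 = 0) = 0 (attained at k = 1)
  C[1][1] = min over k of (A[1][0] + B[0][1] = -3 + 4 = 1, A[1][1] + B[1][1] = 0 + 3 = 3) = 1 (attained at k = 0)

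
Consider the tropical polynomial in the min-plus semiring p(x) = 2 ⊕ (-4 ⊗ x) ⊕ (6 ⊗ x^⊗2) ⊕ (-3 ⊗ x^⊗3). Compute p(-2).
p(-2) = -9

A tropical monomial a ⊗ x^⊗i evaluates to a + i · x. Evaluating each term at x = -2:
  Term 0 contributes 2 + 0 · -2 = 2
  Term 1 contributes -4 + 1 · -2 = -6
  Term 2 contributes 6 + 2 · -2 = 2
  Term 3 contributes -3 + 3 · -2 = -9
p(-2) = ⊕ of these = min[2, -6, 2, -9] = -9.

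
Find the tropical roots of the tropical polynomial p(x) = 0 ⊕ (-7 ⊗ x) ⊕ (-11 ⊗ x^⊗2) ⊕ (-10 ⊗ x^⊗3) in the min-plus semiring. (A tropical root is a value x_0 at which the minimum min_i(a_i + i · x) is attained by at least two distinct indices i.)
Roots: {-1, 4, 7}

Each tropical root is a break point of the lower envelope of the lines y = a_i + i · x (there are 4 lines, with slopes 0, 1, ..., 3). Only the lines that attain the minimum somewhere contribute to roots; other lines are dominated. Here the surviving (envelope) indices are i = 3, i = 2, i = 1, i = 0.
Intersections between consecutive envelope lines give the roots: for adjacent envelope indices i < j the intersection is x = (a_i − a_j) / (j − i). Reading off the sorted break points: {-1, 4, 7}.
Verification: at each break x_0, at least two indices attain the minimum of min_i(a_i + i · x_0).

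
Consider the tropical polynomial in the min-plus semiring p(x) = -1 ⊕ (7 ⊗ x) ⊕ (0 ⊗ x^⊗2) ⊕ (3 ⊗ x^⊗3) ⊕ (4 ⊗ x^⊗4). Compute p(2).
p(2) = -1

A tropical monomial a ⊗ x^⊗i evaluates to a + i · x. Evaluating each term at x = 2:
  Term 0 contributes -1 + 0 · 2 = -1
  Term 1 contributes 7 + 1 · 2 = 9
  Term 2 contributes 0 + 2 · 2 = 4
  Term 3 contributes 3 + 3 · 2 = 9
  Term 4 contributes 4 + 4 · 2 = 12
p(2) = ⊕ of these = min[-1, 9, 4, 9, 12] = -1.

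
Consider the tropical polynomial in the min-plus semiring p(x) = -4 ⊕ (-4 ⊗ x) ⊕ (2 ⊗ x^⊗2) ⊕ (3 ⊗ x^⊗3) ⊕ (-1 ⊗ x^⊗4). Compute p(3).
p(3) = -4

A tropical monomial a ⊗ x^⊗i evaluates to a + i · x. Evaluating each term at x = 3:
  Term 0 contributes -4 + 0 · 3 = -4
  Term 1 contributes -4 + 1 · 3 = -1
  Term 2 contributes 2 + 2 · 3 = 8
  Term 3 contributes 3 + 3 · 3 = 12
  Term 4 contributes -1 + 4 · 3 = 11
p(3) = ⊕ of these = min[-4, -1, 8, 12, 11] = -4.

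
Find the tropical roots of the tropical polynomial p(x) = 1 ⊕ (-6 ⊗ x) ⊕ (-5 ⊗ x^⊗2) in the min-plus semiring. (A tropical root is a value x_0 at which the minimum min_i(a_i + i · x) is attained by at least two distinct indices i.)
Roots: {-1, 7}

Each tropical root is a break point of the lower envelope of the lines y = a_i + i · x (there are 3 lines, with slopes 0, 1, ..., 2). Only the lines that attain the minimum somewhere contribute to roots; other lines are dominated. Here the surviving (envelope) indices are i = 2, i = 1, i = 0.
Intersections between consecutive envelope lines give the roots: for adjacent envelope indices i < j the intersection is x = (a_i − a_j) / (j − i). Reading off the sorted break points: {-1, 7}.
Verification: at each break x_0, at least two indices attain the minimum of min_i(a_i + i · x_0).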